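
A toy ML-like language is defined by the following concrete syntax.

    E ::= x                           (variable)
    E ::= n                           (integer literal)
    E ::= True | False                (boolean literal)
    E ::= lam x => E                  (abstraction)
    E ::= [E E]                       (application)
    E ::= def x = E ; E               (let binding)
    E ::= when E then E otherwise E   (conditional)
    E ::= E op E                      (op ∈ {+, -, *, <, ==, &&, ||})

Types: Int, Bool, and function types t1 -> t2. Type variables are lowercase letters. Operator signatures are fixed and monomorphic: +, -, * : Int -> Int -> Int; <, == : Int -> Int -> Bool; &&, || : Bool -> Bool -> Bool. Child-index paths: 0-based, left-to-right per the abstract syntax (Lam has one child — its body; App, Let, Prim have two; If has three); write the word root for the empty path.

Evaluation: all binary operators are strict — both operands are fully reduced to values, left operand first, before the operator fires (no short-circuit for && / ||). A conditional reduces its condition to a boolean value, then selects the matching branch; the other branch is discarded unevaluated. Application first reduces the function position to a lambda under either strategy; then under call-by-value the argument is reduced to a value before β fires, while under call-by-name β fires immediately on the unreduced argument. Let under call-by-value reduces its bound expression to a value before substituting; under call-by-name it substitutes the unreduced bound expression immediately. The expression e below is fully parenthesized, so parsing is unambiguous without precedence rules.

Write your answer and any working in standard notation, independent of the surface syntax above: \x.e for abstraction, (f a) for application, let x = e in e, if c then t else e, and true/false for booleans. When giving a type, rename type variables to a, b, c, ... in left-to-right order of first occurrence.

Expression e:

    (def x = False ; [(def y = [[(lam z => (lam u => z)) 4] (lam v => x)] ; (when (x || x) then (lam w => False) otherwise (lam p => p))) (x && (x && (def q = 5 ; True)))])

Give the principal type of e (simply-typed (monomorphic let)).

Trace:
let x : Bool
z : a
\u._ : b -> a
\z._ : a -> b -> a
  unify a -> b -> a ~ Int -> c
  unify a ~ Int
  unify b -> Int ~ c
_ _ : b -> Int
x : Bool
\v._ : d -> Bool
  unify b -> Int ~ (d -> Bool) -> e
  unify b ~ d -> Bool
  unify Int ~ e
_ _ : Int
let y : Int
x : Bool
  unify Bool ~ Bool
x : Bool
  unify Bool ~ Bool
  unify Bool ~ Bool
\w._ : f -> Bool
p : g
\p._ : g -> g
  unify f -> Bool ~ g -> g
  unify f ~ g
  unify Bool ~ g
x : Bool
  unify Bool ~ Bool
x : Bool
  unify Bool ~ Bool
let q : Int
  unify Bool ~ Bool
  unify Bool ~ Bool
  unify Bool -> Bool ~ Bool -> h
  unify Bool ~ Bool
  unify Bool ~ h
_ _ : Bool

Answer: Bool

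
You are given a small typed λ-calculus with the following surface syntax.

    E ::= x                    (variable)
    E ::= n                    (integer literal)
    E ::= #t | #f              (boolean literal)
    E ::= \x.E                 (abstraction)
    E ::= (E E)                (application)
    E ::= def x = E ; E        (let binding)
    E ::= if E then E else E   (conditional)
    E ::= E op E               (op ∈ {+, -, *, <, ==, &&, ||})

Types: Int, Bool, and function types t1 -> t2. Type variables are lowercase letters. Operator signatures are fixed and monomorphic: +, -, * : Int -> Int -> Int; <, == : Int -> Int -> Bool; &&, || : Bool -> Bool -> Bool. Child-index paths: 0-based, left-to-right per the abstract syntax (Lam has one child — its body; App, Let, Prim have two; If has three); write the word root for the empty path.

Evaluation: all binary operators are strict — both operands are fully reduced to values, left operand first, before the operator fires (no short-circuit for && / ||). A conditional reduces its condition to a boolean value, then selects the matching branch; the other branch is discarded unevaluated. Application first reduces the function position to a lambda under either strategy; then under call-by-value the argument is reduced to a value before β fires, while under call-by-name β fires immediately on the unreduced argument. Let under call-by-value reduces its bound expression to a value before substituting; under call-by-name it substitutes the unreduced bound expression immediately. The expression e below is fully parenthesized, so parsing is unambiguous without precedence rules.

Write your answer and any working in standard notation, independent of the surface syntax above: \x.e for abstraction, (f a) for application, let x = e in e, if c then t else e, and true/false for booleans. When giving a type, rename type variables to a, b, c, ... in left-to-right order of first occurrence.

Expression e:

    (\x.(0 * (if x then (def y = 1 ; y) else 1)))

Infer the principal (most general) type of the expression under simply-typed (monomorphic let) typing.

Derivation:
  unify Int ~ Int
x : a
  unify a ~ Bool
let y : Int
y : Int
  unify Int ~ Int
  unify Int ~ Int
\x._ : Bool -> Int

Answer: Bool -> Int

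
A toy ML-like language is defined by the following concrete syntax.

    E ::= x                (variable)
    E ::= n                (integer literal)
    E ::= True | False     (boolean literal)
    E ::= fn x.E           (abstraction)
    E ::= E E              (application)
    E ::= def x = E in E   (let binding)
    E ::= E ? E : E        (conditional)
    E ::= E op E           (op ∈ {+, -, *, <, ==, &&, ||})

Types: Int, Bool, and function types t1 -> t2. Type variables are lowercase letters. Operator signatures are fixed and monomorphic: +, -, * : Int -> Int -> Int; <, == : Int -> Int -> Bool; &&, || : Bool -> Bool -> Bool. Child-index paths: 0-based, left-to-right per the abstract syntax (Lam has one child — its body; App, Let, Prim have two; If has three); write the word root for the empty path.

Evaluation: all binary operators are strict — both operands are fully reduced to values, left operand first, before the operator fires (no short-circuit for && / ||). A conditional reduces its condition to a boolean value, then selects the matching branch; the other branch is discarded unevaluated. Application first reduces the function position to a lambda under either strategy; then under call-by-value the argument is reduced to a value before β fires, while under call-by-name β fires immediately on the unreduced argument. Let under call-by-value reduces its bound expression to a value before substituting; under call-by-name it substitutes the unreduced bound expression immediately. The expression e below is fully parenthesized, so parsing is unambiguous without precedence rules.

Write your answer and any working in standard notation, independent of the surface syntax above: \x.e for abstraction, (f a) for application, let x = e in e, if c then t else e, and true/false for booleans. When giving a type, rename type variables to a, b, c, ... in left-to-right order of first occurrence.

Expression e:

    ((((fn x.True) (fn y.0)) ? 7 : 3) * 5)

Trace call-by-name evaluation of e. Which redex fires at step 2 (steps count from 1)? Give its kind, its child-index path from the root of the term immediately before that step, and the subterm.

Trace:
step 0: ((if ((\x.true) (\y.0)) then 7 else 3) * 5)
step 1: [beta@0.0] ((if true then 7 else 3) * 5)
step 2: [if@0] (7 * 5)

Answer: if at 0 : (if true then 7 else 3)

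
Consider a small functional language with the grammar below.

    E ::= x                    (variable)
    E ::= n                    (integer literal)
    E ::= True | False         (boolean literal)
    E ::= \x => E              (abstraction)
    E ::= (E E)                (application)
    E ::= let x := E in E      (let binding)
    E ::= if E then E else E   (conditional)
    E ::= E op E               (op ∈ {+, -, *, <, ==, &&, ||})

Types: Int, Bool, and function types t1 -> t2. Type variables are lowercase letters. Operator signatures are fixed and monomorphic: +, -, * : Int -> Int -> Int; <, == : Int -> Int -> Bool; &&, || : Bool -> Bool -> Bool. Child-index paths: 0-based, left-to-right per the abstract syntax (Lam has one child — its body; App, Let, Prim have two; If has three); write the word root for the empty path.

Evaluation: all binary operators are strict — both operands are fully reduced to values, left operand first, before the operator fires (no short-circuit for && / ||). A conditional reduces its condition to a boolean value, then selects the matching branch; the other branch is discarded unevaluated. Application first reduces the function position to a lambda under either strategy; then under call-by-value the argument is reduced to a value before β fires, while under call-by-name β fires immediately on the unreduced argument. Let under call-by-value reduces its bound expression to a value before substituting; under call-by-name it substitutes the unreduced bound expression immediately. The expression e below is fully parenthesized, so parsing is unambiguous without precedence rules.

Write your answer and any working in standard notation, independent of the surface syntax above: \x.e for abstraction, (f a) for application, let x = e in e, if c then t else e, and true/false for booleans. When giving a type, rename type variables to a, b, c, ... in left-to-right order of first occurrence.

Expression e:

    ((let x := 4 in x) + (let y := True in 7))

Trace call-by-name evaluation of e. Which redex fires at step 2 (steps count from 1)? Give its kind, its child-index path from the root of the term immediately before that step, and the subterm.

Working:
step 0: ((let x = 4 in x) + (let y = true in 7))
step 1: [let@0] (4 + (let y = true in 7))
step 2: [let@1] (4 + 7)

Answer: let at 1 : (let y = true in 7)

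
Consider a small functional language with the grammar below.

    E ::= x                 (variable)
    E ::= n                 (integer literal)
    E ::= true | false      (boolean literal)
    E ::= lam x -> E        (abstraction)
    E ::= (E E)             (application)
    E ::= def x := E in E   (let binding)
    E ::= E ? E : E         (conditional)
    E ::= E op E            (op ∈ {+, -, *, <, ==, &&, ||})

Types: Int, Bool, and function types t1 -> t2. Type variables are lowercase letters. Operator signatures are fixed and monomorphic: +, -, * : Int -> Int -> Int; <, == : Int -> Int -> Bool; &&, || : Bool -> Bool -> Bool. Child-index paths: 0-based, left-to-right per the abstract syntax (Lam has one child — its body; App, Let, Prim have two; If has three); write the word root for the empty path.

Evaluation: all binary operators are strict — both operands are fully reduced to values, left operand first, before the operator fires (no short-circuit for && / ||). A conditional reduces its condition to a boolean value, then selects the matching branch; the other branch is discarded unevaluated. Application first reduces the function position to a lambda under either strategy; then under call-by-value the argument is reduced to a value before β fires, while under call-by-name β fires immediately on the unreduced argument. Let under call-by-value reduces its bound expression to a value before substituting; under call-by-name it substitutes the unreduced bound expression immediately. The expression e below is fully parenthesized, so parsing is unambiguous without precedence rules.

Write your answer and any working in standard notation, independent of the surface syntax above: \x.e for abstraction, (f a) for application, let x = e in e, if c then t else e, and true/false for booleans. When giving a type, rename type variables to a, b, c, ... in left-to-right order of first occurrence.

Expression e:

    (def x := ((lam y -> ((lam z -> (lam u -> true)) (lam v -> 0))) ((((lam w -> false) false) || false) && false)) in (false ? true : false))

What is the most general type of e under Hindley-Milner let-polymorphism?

Derivation:
\u._ : c -> Bool
\z._ : b -> c -> Bool
\v._ : d -> Int
  unify b -> c -> Bool ~ (d -> Int) -> e
  unify b ~ d -> Int
  unify c -> Bool ~ e
_ _ : c -> Bool
\y._ : a -> c -> Bool
\w._ : f -> Bool
  unify f -> Bool ~ Bool -> g
  unify f ~ Bool
  unify Bool ~ g
_ _ : Bool
  unify Bool ~ Bool
  unify Bool ~ Bool
  unify Bool ~ Bool
  unify Bool ~ Bool
  unify a -> c -> Bool ~ Bool -> h
  unify a ~ Bool
  unify c -> Bool ~ h
_ _ : c -> Bool
let x : forall. c -> Bool
  unify Bool ~ Bool
  unify Bool ~ Bool

Answer: Bool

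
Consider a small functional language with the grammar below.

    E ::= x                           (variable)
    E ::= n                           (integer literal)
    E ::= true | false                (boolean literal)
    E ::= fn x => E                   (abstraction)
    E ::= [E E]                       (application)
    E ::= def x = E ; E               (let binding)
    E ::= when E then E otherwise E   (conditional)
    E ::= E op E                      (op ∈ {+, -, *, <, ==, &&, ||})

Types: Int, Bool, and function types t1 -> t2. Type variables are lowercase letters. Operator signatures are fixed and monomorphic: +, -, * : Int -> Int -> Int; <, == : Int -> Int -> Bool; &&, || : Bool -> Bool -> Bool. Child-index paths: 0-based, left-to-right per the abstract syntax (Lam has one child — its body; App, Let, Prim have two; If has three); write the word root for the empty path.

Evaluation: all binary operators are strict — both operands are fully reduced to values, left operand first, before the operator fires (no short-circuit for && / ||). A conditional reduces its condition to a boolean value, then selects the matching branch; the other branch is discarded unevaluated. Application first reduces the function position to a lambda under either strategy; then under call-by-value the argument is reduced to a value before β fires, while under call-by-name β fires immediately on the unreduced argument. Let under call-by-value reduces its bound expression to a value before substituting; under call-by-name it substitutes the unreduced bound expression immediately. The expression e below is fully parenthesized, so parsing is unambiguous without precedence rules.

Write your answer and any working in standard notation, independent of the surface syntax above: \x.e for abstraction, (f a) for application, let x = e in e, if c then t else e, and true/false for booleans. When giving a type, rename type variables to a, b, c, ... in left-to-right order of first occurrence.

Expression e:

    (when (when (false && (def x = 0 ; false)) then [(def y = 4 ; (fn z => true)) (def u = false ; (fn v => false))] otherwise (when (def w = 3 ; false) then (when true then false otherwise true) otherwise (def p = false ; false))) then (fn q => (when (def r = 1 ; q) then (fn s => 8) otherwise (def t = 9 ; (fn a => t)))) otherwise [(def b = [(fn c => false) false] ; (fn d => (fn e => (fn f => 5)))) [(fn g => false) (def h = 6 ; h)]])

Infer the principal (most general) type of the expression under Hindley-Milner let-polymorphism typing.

Answer: Bool -> a -> Int

Working:
  unify Bool ~ Bool
let x : Int
  unify Bool ~ Bool
  unify Bool ~ Bool
let y : Int
\z._ : a -> Bool
let u : Bool
\v._ : b -> Bool
  unify a -> Bool ~ (b -> Bool) -> c
  unify a ~ b -> Bool
  unify Bool ~ c
_ _ : Bool
let w : Int
  unify Bool ~ Bool
  unify Bool ~ Bool
  unify Bool ~ Bool
let p : Bool
  unify Bool ~ Bool
  unify Bool ~ Bool
  unify Bool ~ Bool
let r : Int
q : d
  unify d ~ Bool
\s._ : e -> Int
let t : Int
t : Int
\a._ : f -> Int
  unify e -> Int ~ f -> Int
  unify e ~ f
  unify Int ~ Int
\q._ : Bool -> f -> Int
\c._ : g -> Bool
  unify g -> Bool ~ Bool -> h
  unify g ~ Bool
  unify Bool ~ h
_ _ : Bool
let b : Bool
\f._ : k -> Int
\e._ : j -> k -> Int
\d._ : i -> j -> k -> Int
\g._ : l -> Bool
let h : Int
h : Int
  unify l -> Bool ~ Int -> m
  unify l ~ Int
  unify Bool ~ m
_ _ : Bool
  unify i -> j -> k -> Int ~ Bool -> n
  unify i ~ Bool
  unify j -> k -> Int ~ n
_ _ : j -> k -> Int
  unify Bool -> f -> Int ~ j -> k -> Int
  unify Bool ~ j
  unify f -> Int ~ k -> Int
  unify f ~ k
  unify Int ~ Int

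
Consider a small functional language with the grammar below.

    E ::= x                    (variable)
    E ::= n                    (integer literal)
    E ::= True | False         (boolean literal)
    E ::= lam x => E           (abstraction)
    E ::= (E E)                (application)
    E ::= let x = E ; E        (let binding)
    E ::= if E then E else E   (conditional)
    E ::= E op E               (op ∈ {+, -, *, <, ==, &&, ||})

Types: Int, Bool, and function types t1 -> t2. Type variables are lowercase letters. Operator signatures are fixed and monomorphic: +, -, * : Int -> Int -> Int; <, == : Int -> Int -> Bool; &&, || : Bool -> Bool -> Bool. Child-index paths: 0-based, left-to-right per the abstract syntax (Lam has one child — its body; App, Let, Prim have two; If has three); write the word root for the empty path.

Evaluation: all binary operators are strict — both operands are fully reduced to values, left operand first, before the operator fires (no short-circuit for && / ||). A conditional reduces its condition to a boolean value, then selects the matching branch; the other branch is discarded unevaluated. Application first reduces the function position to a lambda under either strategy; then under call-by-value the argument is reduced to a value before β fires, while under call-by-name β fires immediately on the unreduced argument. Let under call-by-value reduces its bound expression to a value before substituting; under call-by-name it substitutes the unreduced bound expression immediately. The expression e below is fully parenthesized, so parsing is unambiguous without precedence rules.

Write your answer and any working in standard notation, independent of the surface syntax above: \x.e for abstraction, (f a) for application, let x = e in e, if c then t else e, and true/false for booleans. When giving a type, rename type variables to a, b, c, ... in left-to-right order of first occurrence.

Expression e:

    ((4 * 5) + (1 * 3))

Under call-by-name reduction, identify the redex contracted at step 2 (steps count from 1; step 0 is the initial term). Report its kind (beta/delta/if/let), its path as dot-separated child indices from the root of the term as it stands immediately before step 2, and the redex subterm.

Answer: delta at 1 : (1 * 3)

Trace:
step 0: ((4 * 5) + (1 * 3))
step 1: [delta@0] (20 + (1 * 3))
step 2: [delta@1] (20 + 3)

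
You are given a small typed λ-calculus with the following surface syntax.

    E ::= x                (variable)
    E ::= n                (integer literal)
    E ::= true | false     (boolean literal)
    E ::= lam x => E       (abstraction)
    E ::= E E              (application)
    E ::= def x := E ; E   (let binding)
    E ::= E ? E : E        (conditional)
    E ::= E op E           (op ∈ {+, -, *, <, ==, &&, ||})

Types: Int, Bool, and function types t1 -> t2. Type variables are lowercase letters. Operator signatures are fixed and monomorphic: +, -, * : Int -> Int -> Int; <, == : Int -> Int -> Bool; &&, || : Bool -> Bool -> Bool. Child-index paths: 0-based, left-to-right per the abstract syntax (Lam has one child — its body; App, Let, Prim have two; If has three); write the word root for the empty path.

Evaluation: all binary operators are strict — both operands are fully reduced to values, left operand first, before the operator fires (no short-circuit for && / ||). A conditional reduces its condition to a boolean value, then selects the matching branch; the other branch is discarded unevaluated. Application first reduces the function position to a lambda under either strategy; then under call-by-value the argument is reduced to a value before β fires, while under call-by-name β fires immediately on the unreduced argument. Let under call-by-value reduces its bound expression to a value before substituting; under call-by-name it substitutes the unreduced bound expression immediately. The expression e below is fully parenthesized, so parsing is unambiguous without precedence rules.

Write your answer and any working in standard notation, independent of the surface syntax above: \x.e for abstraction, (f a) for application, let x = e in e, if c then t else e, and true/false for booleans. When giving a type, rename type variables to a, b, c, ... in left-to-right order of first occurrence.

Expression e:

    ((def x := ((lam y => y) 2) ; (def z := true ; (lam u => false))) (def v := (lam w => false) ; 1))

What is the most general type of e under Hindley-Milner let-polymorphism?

Derivation:
y : a
\y._ : a -> a
  unify a -> a ~ Int -> b
  unify a ~ Int
  unify Int ~ b
_ _ : Int
let x : Int
let z : Bool
\u._ : c -> Bool
\w._ : d -> Bool
let v : forall. d -> Bool
  unify c -> Bool ~ Int -> e
  unify c ~ Int
  unify Bool ~ e
_ _ : Bool

Answer: Bool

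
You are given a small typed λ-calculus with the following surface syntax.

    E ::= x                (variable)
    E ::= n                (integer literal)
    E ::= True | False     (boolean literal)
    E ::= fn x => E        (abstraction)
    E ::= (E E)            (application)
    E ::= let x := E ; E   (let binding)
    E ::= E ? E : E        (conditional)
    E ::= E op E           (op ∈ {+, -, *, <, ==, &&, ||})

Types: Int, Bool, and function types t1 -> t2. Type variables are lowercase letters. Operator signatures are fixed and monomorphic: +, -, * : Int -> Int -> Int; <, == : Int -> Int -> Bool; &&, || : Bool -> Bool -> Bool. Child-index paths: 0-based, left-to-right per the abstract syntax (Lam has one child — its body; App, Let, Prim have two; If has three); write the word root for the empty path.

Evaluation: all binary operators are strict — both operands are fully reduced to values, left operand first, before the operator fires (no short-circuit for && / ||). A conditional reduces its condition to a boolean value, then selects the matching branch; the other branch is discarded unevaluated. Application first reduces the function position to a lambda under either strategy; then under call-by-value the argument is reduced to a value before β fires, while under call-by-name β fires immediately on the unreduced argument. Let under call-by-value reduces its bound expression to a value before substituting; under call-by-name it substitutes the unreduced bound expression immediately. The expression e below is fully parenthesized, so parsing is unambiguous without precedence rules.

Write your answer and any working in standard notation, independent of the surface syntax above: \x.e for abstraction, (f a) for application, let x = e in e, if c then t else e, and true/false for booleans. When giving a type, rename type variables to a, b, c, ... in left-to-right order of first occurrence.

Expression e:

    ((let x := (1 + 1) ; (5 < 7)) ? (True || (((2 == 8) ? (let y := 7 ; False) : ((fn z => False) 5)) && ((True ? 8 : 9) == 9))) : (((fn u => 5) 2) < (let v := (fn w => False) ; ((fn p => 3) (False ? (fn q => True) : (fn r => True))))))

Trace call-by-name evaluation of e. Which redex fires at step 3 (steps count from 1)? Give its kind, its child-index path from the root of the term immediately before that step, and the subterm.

Answer: if at root : (if true then (true || ((if (2 == 8) then (let y = 7 in false) else ((\z.false) 5)) && ((if true then 8 else 9) == 9))) else (((\u.5) 2) < (let v = (\w.false) in ((\p.3) (if false then (\q.true) else (\r.true))))))

Working:
step 0: (if (let x = (1 + 1) in (5 < 7)) then (true || ((if (2 == 8) then (let y = 7 in false) else ((\z.false) 5)) && ((if true then 8 else 9) == 9))) else (((\u.5) 2) < (let v = (\w.false) in ((\p.3) (if false then (\q.true) else (\r.true))))))
step 1: [let@0] (if (5 < 7) then (true || ((if (2 == 8) then (let y = 7 in false) else ((\z.false) 5)) && ((if true then 8 else 9) == 9))) else (((\u.5) 2) < (let v = (\w.false) in ((\p.3) (if false then (\q.true) else (\r.true))))))
step 2: [delta@0] (if true then (true || ((if (2 == 8) then (let y = 7 in false) else ((\z.false) 5)) && ((if true then 8 else 9) == 9))) else (((\u.5) 2) < (let v = (\w.false) in ((\p.3) (if false then (\q.true) else (\r.true))))))
step 3: [if@root] (true || ((if (2 == 8) then (let y = 7 in false) else ((\z.false) 5)) && ((if true then 8 else 9) == 9)))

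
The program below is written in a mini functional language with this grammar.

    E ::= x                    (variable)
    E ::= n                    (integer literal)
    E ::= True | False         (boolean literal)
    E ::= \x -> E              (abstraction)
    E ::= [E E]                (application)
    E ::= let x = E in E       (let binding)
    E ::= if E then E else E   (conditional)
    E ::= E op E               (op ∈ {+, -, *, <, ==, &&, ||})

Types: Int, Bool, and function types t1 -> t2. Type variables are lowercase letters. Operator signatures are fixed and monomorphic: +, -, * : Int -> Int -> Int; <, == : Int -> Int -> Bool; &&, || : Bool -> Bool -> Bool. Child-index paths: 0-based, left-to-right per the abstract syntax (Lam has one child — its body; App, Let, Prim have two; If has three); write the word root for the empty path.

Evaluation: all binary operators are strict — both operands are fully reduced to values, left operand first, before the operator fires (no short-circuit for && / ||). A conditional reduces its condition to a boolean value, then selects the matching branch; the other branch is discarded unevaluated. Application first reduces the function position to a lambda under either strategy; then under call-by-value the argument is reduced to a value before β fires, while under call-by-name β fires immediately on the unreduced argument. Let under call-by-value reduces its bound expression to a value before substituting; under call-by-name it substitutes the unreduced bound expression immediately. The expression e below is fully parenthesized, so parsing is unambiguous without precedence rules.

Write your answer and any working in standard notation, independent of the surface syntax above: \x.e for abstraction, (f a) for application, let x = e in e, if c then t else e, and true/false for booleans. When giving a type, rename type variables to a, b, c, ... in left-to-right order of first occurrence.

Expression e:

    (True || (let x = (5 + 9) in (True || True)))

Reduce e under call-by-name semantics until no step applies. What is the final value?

Working:
step 0: (true || (let x = (5 + 9) in (true || true)))
step 1: [let@1] (true || (true || true))
step 2: [delta@1] (true || true)
step 3: [delta@root] true

Answer: true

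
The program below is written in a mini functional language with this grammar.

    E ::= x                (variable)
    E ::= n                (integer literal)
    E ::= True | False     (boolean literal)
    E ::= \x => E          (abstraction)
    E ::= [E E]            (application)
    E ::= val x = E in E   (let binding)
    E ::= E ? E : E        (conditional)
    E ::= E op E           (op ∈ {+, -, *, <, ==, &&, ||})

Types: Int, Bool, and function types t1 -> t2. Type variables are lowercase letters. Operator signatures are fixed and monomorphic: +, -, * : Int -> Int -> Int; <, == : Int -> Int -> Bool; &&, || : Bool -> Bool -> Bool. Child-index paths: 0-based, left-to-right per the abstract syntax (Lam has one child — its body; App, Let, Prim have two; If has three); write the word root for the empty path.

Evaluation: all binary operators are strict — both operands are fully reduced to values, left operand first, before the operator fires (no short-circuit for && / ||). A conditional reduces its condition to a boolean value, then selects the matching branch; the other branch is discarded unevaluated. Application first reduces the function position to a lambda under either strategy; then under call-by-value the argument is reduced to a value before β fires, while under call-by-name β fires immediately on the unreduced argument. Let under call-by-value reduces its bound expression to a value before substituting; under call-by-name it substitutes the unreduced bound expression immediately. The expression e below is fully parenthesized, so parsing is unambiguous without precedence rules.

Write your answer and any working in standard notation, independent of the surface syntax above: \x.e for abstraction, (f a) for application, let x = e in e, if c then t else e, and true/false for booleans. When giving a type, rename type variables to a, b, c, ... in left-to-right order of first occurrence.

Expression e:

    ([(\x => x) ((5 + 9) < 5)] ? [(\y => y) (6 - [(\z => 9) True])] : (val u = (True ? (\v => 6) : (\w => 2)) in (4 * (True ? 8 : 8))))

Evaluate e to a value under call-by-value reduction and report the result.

Working:
step 0: (if ((\x.x) ((5 + 9) < 5)) then ((\y.y) (6 - ((\z.9) true))) else (let u = (if true then (\v.6) else (\w.2)) in (4 * (if true then 8 else 8))))
step 1: [delta@0.1.0] (if ((\x.x) (14 < 5)) then ((\y.y) (6 - ((\z.9) true))) else (let u = (if true then (\v.6) else (\w.2)) in (4 * (if true then 8 else 8))))
step 2: [delta@0.1] (if ((\x.x) false) then ((\y.y) (6 - ((\z.9) true))) else (let u = (if true then (\v.6) else (\w.2)) in (4 * (if true then 8 else 8))))
step 3: [beta@0] (if false then ((\y.y) (6 - ((\z.9) true))) else (let u = (if true then (\v.6) else (\w.2)) in (4 * (if true then 8 else 8))))
step 4: [if@root] (let u = (if true then (\v.6) else (\w.2)) in (4 * (if true then 8 else 8)))
step 5: [if@0] (let u = (\v.6) in (4 * (if true then 8 else 8)))
step 6: [let@root] (4 * (if true then 8 else 8))
step 7: [if@1] (4 * 8)
step 8: [delta@root] 32

Answer: 32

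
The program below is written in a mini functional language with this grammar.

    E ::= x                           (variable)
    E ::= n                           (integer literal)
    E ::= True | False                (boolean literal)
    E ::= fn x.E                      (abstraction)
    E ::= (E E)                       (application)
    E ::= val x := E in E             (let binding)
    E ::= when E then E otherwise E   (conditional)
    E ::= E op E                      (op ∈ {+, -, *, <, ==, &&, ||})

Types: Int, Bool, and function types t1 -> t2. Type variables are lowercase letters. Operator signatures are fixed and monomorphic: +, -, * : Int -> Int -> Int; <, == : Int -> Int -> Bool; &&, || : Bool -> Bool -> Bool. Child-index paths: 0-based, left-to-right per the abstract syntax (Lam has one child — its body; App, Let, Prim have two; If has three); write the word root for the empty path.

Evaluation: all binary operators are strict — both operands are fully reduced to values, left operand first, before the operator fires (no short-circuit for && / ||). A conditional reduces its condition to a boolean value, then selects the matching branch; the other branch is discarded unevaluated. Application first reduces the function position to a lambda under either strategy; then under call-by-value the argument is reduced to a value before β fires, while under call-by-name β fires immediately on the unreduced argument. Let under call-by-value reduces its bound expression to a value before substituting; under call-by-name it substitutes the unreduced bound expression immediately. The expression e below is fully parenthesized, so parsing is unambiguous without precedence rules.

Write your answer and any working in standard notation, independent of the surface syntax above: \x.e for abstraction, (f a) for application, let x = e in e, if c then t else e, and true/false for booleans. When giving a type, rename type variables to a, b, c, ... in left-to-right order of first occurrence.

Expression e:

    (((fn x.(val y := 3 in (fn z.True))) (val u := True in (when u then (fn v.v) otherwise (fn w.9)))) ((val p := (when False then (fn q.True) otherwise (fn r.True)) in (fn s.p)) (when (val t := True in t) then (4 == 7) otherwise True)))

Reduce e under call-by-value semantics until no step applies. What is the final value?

Derivation:
step 0: (((\x.(let y = 3 in (\z.true))) (let u = true in (if u then (\v.v) else (\w.9)))) ((let p = (if false then (\q.true) else (\r.true)) in (\s.p)) (if (let t = true in t) then (4 == 7) else true)))
step 1: [let@0.1] (((\x.(let y = 3 in (\z.true))) (if true then (\v.v) else (\w.9))) ((let p = (if false then (\q.true) else (\r.true)) in (\s.p)) (if (let t = true in t) then (4 == 7) else true)))
step 2: [if@0.1] (((\x.(let y = 3 in (\z.true))) (\v.v)) ((let p = (if false then (\q.true) else (\r.true)) in (\s.p)) (if (let t = true in t) then (4 == 7) else true)))
step 3: [beta@0] ((let y = 3 in (\z.true)) ((let p = (if false then (\q.true) else (\r.true)) in (\s.p)) (if (let t = true in t) then (4 == 7) else true)))
step 4: [let@0] ((\z.true) ((let p = (if false then (\q.true) else (\r.true)) in (\s.p)) (if (let t = true in t) then (4 == 7) else true)))
step 5: [if@1.0.0] ((\z.true) ((let p = (\r.true) in (\s.p)) (if (let t = true in t) then (4 == 7) else true)))
step 6: [let@1.0] ((\z.true) ((\s.(\r.true)) (if (let t = true in t) then (4 == 7) else true)))
step 7: [let@1.1.0] ((\z.true) ((\s.(\r.true)) (if true then (4 == 7) else true)))
step 8: [if@1.1] ((\z.true) ((\s.(\r.true)) (4 == 7)))
step 9: [delta@1.1] ((\z.true) ((\s.(\r.true)) false))
step 10: [beta@1] ((\z.true) (\r.true))
step 11: [beta@root] true

Answer: true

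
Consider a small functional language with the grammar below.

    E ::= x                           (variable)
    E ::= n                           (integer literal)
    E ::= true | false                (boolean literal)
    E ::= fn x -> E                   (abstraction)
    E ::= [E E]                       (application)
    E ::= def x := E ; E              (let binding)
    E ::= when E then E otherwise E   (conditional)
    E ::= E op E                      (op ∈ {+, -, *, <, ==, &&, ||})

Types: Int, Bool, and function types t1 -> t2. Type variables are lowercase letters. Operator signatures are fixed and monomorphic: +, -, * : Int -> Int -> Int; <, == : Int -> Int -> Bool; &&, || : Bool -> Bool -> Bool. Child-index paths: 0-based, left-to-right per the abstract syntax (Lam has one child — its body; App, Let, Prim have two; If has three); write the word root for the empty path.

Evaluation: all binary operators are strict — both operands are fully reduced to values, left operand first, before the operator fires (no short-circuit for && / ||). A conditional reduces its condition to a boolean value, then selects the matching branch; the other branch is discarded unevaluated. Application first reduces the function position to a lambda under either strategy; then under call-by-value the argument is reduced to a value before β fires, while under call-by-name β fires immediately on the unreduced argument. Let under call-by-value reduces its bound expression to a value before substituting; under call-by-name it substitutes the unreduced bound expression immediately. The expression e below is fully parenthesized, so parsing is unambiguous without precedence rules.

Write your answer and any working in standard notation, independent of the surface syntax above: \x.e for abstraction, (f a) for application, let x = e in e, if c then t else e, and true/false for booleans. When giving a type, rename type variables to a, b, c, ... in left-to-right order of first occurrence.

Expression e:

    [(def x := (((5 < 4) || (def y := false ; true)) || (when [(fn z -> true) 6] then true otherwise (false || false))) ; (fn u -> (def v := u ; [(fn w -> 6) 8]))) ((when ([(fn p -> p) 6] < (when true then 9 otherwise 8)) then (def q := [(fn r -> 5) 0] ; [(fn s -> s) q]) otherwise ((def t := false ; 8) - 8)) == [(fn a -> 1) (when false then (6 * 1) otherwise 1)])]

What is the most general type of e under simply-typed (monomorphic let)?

Answer: Int

Trace:
  unify Int ~ Int
  unify Int ~ Int
  unify Bool ~ Bool
let y : Bool
  unify Bool ~ Bool
  unify Bool ~ Bool
\z._ : a -> Bool
  unify a -> Bool ~ Int -> b
  unify a ~ Int
  unify Bool ~ b
_ _ : Bool
  unify Bool ~ Bool
  unify Bool ~ Bool
  unify Bool ~ Bool
  unify Bool ~ Bool
  unify Bool ~ Bool
let x : Bool
u : c
let v : c
\w._ : d -> Int
  unify d -> Int ~ Int -> e
  unify d ~ Int
  unify Int ~ e
_ _ : Int
\u._ : c -> Int
p : f
\p._ : f -> f
  unify f -> f ~ Int -> g
  unify f ~ Int
  unify Int ~ g
_ _ : Int
  unify Int ~ Int
  unify Bool ~ Bool
  unify Int ~ Int
  unify Int ~ Int
  unify Bool ~ Bool
\r._ : h -> Int
  unify h -> Int ~ Int -> i
  unify h ~ Int
  unify Int ~ i
_ _ : Int
let q : Int
s : j
\s._ : j -> j
q : Int
  unify j -> j ~ Int -> k
  unify j ~ Int
  unify Int ~ k
_ _ : Int
let t : Bool
  unify Int ~ Int
  unify Int ~ Int
  unify Int ~ Int
  unify Int ~ Int
\a._ : l -> Int
  unify Bool ~ Bool
  unify Int ~ Int
  unify Int ~ Int
  unify Int ~ Int
  unify l -> Int ~ Int -> m
  unify l ~ Int
  unify Int ~ m
_ _ : Int
  unify Int ~ Int
  unify c -> Int ~ Bool -> n
  unify c ~ Bool
  unify Int ~ n
_ _ : Int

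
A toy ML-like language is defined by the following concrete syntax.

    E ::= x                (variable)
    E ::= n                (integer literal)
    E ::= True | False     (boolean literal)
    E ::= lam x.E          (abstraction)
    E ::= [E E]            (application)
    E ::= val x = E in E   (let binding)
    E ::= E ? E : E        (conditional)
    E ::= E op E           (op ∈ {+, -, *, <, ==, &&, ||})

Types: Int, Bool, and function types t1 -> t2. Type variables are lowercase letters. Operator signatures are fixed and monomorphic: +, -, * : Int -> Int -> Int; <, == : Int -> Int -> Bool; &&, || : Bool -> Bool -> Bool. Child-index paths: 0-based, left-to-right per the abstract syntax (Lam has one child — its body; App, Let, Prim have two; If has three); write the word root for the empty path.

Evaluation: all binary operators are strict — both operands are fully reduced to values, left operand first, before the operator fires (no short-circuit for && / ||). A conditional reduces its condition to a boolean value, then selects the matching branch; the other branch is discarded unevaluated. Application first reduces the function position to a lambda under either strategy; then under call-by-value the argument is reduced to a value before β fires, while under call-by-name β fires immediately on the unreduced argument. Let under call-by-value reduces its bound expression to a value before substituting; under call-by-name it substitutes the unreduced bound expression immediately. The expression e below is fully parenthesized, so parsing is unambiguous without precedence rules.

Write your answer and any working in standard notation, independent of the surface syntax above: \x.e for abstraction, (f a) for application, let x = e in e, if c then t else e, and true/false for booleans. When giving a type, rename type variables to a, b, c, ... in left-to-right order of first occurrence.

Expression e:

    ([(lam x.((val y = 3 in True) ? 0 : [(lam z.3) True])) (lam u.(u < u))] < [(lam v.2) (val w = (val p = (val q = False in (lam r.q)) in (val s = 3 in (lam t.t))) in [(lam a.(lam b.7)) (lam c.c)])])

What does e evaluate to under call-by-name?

Trace:
step 0: (((\x.(if (let y = 3 in true) then 0 else ((\z.3) true))) (\u.(u < u))) < ((\v.2) (let w = (let p = (let q = false in (\r.q)) in (let s = 3 in (\t.t))) in ((\a.(\b.7)) (\c.c)))))
step 1: [beta@0] ((if (let y = 3 in true) then 0 else ((\z.3) true)) < ((\v.2) (let w = (let p = (let q = false in (\r.q)) in (let s = 3 in (\t.t))) in ((\a.(\b.7)) (\c.c)))))
step 2: [let@0.0] ((if true then 0 else ((\z.3) true)) < ((\v.2) (let w = (let p = (let q = false in (\r.q)) in (let s = 3 in (\t.t))) in ((\a.(\b.7)) (\c.c)))))
step 3: [if@0] (0 < ((\v.2) (let w = (let p = (let q = false in (\r.q)) in (let s = 3 in (\t.t))) in ((\a.(\b.7)) (\c.c)))))
step 4: [beta@1] (0 < 2)
step 5: [delta@root] true

Answer: true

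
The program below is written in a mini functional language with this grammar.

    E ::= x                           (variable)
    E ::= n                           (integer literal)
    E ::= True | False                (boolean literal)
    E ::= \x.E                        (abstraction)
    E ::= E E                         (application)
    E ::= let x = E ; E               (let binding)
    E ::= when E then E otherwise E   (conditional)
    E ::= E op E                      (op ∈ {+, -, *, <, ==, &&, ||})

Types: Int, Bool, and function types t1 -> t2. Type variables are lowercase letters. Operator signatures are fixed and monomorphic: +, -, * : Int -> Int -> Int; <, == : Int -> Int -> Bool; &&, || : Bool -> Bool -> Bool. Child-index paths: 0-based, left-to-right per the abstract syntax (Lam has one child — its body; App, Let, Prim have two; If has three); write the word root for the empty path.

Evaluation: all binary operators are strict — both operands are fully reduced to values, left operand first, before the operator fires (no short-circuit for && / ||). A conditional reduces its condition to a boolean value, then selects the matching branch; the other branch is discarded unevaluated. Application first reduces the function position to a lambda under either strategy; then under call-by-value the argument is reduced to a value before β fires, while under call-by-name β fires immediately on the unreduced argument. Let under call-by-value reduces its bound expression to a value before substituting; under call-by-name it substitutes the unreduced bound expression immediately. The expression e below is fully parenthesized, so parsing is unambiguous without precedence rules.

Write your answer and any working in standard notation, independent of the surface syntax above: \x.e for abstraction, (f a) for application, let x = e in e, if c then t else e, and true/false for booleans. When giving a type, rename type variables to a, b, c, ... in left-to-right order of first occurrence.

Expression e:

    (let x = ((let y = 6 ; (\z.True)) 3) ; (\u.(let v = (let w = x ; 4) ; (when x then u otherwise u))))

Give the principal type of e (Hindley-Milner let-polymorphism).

Answer: a -> a

Working:
let y : Int
\z._ : a -> Bool
  unify a -> Bool ~ Int -> b
  unify a ~ Int
  unify Bool ~ b
_ _ : Bool
let x : Bool
x : Bool
let w : Bool
let v : Int
x : Bool
  unify Bool ~ Bool
u : c
u : c
  unify c ~ c
\u._ : c -> c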